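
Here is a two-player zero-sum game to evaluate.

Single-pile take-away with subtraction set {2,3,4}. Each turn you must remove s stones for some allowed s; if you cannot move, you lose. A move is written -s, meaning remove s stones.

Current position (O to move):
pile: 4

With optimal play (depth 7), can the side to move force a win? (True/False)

O winning at [4]: True

[4] O move#1: -2:-1/2, -3:+1/1*, -4:+1/0
[1] end (terminal -1, X#2); searched 4 to 7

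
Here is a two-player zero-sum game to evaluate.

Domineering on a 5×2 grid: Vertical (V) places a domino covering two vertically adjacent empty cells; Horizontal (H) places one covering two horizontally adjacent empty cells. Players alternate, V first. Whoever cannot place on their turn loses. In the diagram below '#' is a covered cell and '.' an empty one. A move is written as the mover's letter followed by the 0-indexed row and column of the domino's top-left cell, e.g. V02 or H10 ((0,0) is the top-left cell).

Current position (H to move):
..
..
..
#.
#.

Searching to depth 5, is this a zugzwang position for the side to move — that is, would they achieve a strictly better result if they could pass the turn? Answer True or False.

p1 H@[../../../#./#.]: H00[##/../../#./#.]-1 H10[../##/../#./#.]+1* H20[../../##/#./#.]-1
p2 V@[../##/../#./#.]: V21[../##/.#/##/#.]-1* V31[../##/../##/##]-1
p3 H@[../##/.#/##/#.]: H00[##/##/.#/##/#.]+1*
p4 V@[##/##/.#/##/#.] terminal -1; root [../../../#./#.] d5
pass branch (V moves first from the same position):
  | p1 V@[../../../#./#.]: V00[#./#./../#./#.]+1* V01[.#/.#/../#./#.]+1 V10[../#./#./#./#.]+1 V11[../.#/.#/#./#.]+1 V21[../../.#/##/#.]-1 V31[../../../##/##]-1
  | p2 H@[#./#./../#./#.]: H20[#./#./##/#./#.]-1*
  | p3 V@[#./#./##/#./#.]: V01[##/##/##/#./#.]+1* V31[#./#./##/##/##]+1
  | p4 H@[##/##/##/#./#.] terminal -1; root [../../../#./#.] d5
H moving scores +1; H passing scores -1

zugzwang(../../../#./#., H) = False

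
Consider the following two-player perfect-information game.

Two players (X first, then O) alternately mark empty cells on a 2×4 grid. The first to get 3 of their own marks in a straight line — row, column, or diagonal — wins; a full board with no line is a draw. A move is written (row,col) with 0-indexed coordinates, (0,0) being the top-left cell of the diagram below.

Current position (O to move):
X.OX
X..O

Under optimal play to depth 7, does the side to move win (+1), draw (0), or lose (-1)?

ply 1, O at X.OX/X..O | (0,1)=+0→XOOX/X..O*; (1,1)=+0→X.OX/XO.O; (1,2)=+0→X.OX/X.OO
ply 2, X at XOOX/X..O | (1,1)=+0→XOOX/XX.O*; (1,2)=+0→XOOX/X.XO
ply 3, O at XOOX/XX.O | (1,2)=+0→XOOX/XXOO*
ply 4: XOOX/XXOO is terminal +0 (X); from X.OX/X..O depth 7

value(X.OX/X..O, O) = 0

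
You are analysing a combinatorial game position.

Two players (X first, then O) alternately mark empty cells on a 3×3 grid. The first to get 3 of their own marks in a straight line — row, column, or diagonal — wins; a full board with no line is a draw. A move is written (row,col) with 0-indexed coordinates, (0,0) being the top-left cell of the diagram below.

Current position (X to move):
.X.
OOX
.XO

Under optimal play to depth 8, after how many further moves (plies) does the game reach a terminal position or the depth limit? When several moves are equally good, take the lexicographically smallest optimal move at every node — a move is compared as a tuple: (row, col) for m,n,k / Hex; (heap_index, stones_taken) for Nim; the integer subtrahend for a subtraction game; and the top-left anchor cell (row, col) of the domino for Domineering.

ply 1, X at .X./OOX/.XO | (0,0)=+0→XX./OOX/.XO*; (0,2)=-1→.XX/OOX/.XO; (2,0)=-1→.X./OOX/XXO
ply 2, O at XX./OOX/.XO | (0,2)=+0→XXO/OOX/.XO*; (2,0)=-1→XX./OOX/OXO
ply 3, X at XXO/OOX/.XO | (2,0)=+0→XXO/OOX/XXO*
ply 4: XXO/OOX/XXO is terminal +0 (O); from .X./OOX/.XO depth 8

PV length from [.X./OOX/.XO]: 3 plies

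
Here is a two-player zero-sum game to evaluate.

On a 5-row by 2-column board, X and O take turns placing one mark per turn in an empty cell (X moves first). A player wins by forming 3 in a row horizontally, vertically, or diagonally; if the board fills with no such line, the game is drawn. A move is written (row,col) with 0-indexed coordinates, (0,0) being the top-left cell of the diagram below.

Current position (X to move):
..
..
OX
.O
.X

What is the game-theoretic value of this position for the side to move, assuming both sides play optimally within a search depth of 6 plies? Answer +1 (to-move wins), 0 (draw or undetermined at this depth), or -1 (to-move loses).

[../../OX/.O/.X] X move#1: (0,0):-1/X./../OX/.O/.X, (0,1):+0/.X/../OX/.O/.X*, (1,0):+0/../X./OX/.O/.X, (1,1):+0/../.X/OX/.O/.X, (3,0):+0/../../OX/XO/.X, (4,0):-1/../../OX/.O/XX
[.X/../OX/.O/.X] O move#2: (0,0):-1/OX/../OX/.O/.X, (1,0):-1/.X/O./OX/.O/.X, (1,1):+0/.X/.O/OX/.O/.X*, (3,0):-1/.X/../OX/OO/.X, (4,0):-1/.X/../OX/.O/OX
[.X/.O/OX/.O/.X] X move#3: (0,0):-1/XX/.O/OX/.O/.X, (1,0):+0/.X/XO/OX/.O/.X*, (3,0):+0/.X/.O/OX/XO/.X, (4,0):-1/.X/.O/OX/.O/XX
[.X/XO/OX/.O/.X] O move#4: (0,0):+0/OX/XO/OX/.O/.X*, (3,0):+0/.X/XO/OX/OO/.X, (4,0):+0/.X/XO/OX/.O/OX
[OX/XO/OX/.O/.X] X move#5: (3,0):+0/OX/XO/OX/XO/.X*, (4,0):+0/OX/XO/OX/.O/XX
[OX/XO/OX/XO/.X] O move#6: (4,0):+0/OX/XO/OX/XO/OX*
[OX/XO/OX/XO/OX] end (terminal +0, X#7); searched ../../OX/.O/.X to 6

value(../../OX/.O/.X, X) = 0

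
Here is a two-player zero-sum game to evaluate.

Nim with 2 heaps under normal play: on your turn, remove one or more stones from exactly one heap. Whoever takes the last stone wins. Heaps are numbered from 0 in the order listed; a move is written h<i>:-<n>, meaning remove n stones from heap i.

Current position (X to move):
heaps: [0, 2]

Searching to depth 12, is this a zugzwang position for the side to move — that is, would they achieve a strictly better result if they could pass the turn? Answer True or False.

p1 X@[(0,2)]: h1:-1[(0,1)]-1 h1:-2[(0,0)]+1*
p2 O@[(0,0)] terminal -1; root [(0,2)] d12
pass branch (O moves first from the same position):
  | p1 O@[(0,2)]: h1:-1[(0,1)]-1 h1:-2[(0,0)]+1*
  | p2 X@[(0,0)] terminal -1; root [(0,2)] d12
X moving scores +1; X passing scores -1

zugzwang((0,2), X) = False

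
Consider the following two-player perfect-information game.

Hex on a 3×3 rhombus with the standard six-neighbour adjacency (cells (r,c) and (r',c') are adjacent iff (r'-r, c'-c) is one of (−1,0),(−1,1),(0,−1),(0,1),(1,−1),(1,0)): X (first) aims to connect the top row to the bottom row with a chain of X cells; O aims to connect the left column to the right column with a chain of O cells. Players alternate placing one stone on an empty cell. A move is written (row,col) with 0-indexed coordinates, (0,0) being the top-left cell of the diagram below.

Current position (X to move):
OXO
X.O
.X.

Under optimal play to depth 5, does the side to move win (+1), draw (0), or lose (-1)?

value(OXO/X.O/.X., X) = +1

ply 1, X at OXO/X.O/.X. | (1,1)=+1→OXO/XXO/.X.*; (2,0)=+1→OXO/X.O/XX.; (2,2)=+1→OXO/X.O/.XX
ply 2: OXO/XXO/.X. is terminal -1 (O); from OXO/X.O/.X. depth 5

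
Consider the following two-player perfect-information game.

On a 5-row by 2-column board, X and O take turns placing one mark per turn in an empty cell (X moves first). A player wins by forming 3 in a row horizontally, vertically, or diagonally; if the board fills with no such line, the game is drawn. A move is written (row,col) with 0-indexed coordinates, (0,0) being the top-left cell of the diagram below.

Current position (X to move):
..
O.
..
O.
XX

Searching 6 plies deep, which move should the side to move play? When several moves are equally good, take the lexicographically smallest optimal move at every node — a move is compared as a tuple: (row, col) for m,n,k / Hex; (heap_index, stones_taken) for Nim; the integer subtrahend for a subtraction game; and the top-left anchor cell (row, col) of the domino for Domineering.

p1 X@[../O./../O./XX]: (0,0)[X./O./../O./XX]-1 (0,1)[.X/O./../O./XX]-1 (1,1)[../OX/../O./XX]-1 (2,0)[../O./X./O./XX]+0* (2,1)[../O./.X/O./XX]-1 (3,1)[../O./../OX/XX]-1
p2 O@[../O./X./O./XX]: (0,0)[O./O./X./O./XX]+0* (0,1)[.O/O./X./O./XX]+0 (1,1)[../OO/X./O./XX]+0 (2,1)[../O./XO/O./XX]+0 (3,1)[../O./X./OO/XX]+0
p3 X@[O./O./X./O./XX]: (0,1)[OX/O./X./O./XX]+0* (1,1)[O./OX/X./O./XX]+0 (2,1)[O./O./XX/O./XX]+0 (3,1)[O./O./X./OX/XX]+0
p4 O@[OX/O./X./O./XX]: (1,1)[OX/OO/X./O./XX]+0* (2,1)[OX/O./XO/O./XX]+0 (3,1)[OX/O./X./OO/XX]+0
p5 X@[OX/OO/X./O./XX]: (2,1)[OX/OO/XX/O./XX]+0* (3,1)[OX/OO/X./OX/XX]+0
p6 O@[OX/OO/XX/O./XX]: (3,1)[OX/OO/XX/OO/XX]+0*
p7 X@[OX/OO/XX/OO/XX] terminal +0; root [../O./../O./XX] d6

X's best at [../O./../O./XX]: (2,0)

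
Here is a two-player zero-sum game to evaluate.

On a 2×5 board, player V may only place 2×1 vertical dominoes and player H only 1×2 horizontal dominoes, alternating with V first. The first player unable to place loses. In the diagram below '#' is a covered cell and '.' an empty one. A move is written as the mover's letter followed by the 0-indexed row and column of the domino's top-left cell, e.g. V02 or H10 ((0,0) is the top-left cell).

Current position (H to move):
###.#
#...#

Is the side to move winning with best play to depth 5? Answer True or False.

H winning at [###.#/#...#]: True

p1 H@[###.#/#...#]: H11[###.#/###.#]-1 H12[###.#/#.###]+1*
p2 V@[###.#/#.###] terminal -1; root [###.#/#...#] d5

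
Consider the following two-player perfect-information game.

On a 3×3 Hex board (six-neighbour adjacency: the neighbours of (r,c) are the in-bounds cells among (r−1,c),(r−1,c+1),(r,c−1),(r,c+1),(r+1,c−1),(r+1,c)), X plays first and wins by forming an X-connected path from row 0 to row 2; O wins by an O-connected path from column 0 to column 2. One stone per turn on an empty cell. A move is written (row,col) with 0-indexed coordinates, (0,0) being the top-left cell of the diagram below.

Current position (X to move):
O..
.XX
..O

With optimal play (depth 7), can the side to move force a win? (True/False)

X winning at [O../.XX/..O]: True

[O../.XX/..O] X move#1: (0,1):+1/OX./.XX/..O*, (0,2):+1/O.X/.XX/..O, (1,0):+1/O../XXX/..O, (2,0):+1/O../.XX/X.O, (2,1):+1/O../.XX/.XO
[OX./.XX/..O] O move#2: (0,2):-1/OXO/.XX/..O*, (1,0):-1/OX./OXX/..O, (2,0):-1/OX./.XX/O.O, (2,1):-1/OX./.XX/.OO
[OXO/.XX/..O] X move#3: (1,0):+1/OXO/XXX/..O*, (2,0):+1/OXO/.XX/X.O, (2,1):+1/OXO/.XX/.XO
[OXO/XXX/..O] O move#4: (2,0):-1/OXO/XXX/O.O*, (2,1):-1/OXO/XXX/.OO
[OXO/XXX/O.O] X move#5: (2,1):+1/OXO/XXX/OXO*
[OXO/XXX/OXO] end (terminal -1, O#6); searched O../.XX/..O to 7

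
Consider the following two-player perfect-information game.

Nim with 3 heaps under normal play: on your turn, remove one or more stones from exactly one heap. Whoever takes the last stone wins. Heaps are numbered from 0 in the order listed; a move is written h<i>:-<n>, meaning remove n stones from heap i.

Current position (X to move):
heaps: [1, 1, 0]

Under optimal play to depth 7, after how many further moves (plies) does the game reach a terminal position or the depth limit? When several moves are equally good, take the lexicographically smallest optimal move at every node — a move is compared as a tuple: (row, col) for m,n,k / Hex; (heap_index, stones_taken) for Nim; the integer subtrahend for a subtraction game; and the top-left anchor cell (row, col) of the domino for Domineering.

ply 1, X at (1,1,0) | h0:-1=-1→(0,1,0)*; h1:-1=-1→(1,0,0)
ply 2, O at (0,1,0) | h1:-1=+1→(0,0,0)*
ply 3: (0,0,0) is terminal -1 (X); from (1,1,0) depth 7

PV length from [(1,1,0)]: 2 plies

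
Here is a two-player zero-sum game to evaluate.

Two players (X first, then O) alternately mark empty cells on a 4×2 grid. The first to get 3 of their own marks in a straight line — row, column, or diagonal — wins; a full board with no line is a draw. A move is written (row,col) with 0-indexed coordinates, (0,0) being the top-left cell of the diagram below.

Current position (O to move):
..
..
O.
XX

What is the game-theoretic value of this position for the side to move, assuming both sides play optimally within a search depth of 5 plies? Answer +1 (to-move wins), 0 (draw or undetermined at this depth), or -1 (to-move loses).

value(../../O./XX, O) = 0

[../../O./XX] O move#1: (0,0):+0/O./../O./XX*, (0,1):+0/.O/../O./XX, (1,0):+0/../O./O./XX, (1,1):+0/../.O/O./XX, (2,1):+0/../../OO/XX
[O./../O./XX] X move#2: (0,1):-1/OX/../O./XX, (1,0):+0/O./X./O./XX*, (1,1):-1/O./.X/O./XX, (2,1):-1/O./../OX/XX
[O./X./O./XX] O move#3: (0,1):+0/OO/X./O./XX*, (1,1):+0/O./XO/O./XX, (2,1):+0/O./X./OO/XX
[OO/X./O./XX] X move#4: (1,1):+0/OO/XX/O./XX*, (2,1):+0/OO/X./OX/XX
[OO/XX/O./XX] O move#5: (2,1):+0/OO/XX/OO/XX*
[OO/XX/OO/XX] end (terminal +0, X#6); searched ../../O./XX to 5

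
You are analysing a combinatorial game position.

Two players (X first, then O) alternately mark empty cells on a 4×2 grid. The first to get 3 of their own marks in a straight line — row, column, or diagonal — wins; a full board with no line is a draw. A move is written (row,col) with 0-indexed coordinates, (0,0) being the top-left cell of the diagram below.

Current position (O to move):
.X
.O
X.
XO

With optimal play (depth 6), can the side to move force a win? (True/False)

p1 O@[.X/.O/X./XO]: (0,0)[OX/.O/X./XO]-1 (1,0)[.X/OO/X./XO]+0 (2,1)[.X/.O/XO/XO]+1*
p2 X@[.X/.O/XO/XO] terminal -1; root [.X/.O/X./XO] d6

O winning at [.X/.O/X./XO]: True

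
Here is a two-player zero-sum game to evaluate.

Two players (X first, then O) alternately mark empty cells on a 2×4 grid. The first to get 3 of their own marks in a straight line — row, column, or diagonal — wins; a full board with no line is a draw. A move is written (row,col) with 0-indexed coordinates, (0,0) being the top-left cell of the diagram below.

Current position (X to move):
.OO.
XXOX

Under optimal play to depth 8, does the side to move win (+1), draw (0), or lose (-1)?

value(.OO./XXOX, X) = -1

ply 1, X at .OO./XXOX | (0,0)=-1→XOO./XXOX*; (0,3)=-1→.OOX/XXOX
ply 2, O at XOO./XXOX | (0,3)=+1→XOOO/XXOX*
ply 3: XOOO/XXOX is terminal -1 (X); from .OO./XXOX depth 8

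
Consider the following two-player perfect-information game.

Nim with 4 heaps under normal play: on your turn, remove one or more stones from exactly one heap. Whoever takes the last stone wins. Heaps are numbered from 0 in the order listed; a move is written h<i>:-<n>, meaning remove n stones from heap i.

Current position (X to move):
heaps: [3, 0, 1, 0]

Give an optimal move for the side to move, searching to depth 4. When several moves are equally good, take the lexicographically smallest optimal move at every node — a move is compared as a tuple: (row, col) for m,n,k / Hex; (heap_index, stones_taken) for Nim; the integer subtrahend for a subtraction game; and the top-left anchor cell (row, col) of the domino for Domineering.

p1 X@[(3,0,1,0)]: h0:-1[(2,0,1,0)]-1 h0:-2[(1,0,1,0)]+1* h0:-3[(0,0,1,0)]-1 h2:-1[(3,0,0,0)]-1
p2 O@[(1,0,1,0)]: h0:-1[(0,0,1,0)]-1* h2:-1[(1,0,0,0)]-1
p3 X@[(0,0,1,0)]: h2:-1[(0,0,0,0)]+1*
p4 O@[(0,0,0,0)] terminal -1; root [(3,0,1,0)] d4

X's best at [(3,0,1,0)]: h0:-2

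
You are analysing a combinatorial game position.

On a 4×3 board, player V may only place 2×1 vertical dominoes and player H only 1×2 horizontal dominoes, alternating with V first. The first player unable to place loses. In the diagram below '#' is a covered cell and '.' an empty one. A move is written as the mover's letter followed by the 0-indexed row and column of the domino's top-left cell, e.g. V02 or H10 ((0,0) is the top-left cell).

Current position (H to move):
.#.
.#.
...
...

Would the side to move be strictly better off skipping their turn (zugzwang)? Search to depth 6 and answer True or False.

zugzwang(.#./.#./.../..., H) = False

p1 H@[.#./.#./.../...]: H20[.#./.#./##./...]-1* H21[.#./.#./.##/...]-1 H30[.#./.#./.../##.]-1 H31[.#./.#./.../.##]-1
p2 V@[.#./.#./##./...]: V00[##./##./##./...]+1* V02[.##/.##/##./...]+1 V12[.#./.##/###/...]+1 V22[.#./.#./###/..#]+1
p3 H@[##./##./##./...]: H30[##./##./##./##.]-1* H31[##./##./##./.##]-1
p4 V@[##./##./##./##.]: V02[###/###/##./##.]+1* V12[##./###/###/##.]+1 V22[##./##./###/###]+1
p5 H@[###/###/##./##.] terminal -1; root [.#./.#./.../...] d6
if H skipped the turn, V would face:
~ p1 V@[.#./.#./.../...]: V00[##./##./.../...]+1* V02[.##/.##/.../...]+1 V10[.#./##./#../...]-1 V12[.#./.##/..#/...]-1 V20[.#./.#./#../#..]+1 V21[.#./.#./.#./.#.]+1 V22[.#./.#./..#/..#]+1
~ p2 H@[##./##./.../...]: H20[##./##./##./...]-1* H21[##./##./.##/...]-1 H30[##./##./.../##.]-1 H31[##./##./.../.##]-1
~ p3 V@[##./##./##./...]: V02[###/###/##./...]-1 V12[##./###/###/...]-1 V22[##./##./###/..#]+1*
~ p4 H@[##./##./###/..#]: H30[##./##./###/###]-1*
~ p5 V@[##./##./###/###]: V02[###/###/###/###]+1*
~ p6 H@[###/###/###/###] terminal -1; root [.#./.#./.../...] d6
compare (H): move=-1 vs pass=-1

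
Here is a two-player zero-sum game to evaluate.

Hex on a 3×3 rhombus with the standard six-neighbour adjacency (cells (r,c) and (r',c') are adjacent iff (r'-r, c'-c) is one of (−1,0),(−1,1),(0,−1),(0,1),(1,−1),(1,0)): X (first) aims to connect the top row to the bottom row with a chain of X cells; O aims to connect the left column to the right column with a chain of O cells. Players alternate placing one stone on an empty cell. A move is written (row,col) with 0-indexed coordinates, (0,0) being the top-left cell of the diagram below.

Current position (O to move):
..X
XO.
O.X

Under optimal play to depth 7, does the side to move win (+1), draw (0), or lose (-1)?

value(..X/XO./O.X, O) = +1

[..X/XO./O.X] O move#1: (0,0):-1/O.X/XO./O.X, (0,1):-1/.OX/XO./O.X, (1,2):+1/..X/XOO/O.X*, (2,1):-1/..X/XO./OOX
[..X/XOO/O.X] end (terminal -1, X#2); searched ..X/XO./O.X to 7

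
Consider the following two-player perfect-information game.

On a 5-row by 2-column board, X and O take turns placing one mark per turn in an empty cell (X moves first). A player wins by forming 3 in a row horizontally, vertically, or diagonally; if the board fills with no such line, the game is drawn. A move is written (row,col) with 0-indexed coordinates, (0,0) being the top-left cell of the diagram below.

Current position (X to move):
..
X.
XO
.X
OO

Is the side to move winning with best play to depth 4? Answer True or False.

X winning at [../X./XO/.X/OO]: True

p1 X@[../X./XO/.X/OO]: (0,0)[X./X./XO/.X/OO]+1* (0,1)[.X/X./XO/.X/OO]+1 (1,1)[../XX/XO/.X/OO]+1 (3,0)[../X./XO/XX/OO]+1
p2 O@[X./X./XO/.X/OO] terminal -1; root [../X./XO/.X/OO] d4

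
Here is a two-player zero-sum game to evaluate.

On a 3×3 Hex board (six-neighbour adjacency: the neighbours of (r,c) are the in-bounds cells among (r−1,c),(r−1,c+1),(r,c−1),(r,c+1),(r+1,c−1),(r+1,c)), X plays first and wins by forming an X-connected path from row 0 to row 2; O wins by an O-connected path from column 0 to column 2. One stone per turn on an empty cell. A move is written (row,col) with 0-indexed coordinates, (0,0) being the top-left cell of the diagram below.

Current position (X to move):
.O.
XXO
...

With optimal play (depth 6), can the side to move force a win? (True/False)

X winning at [.O./XXO/...]: True

ply 1, X at .O./XXO/... | (0,0)=+1→XO./XXO/...*; (0,2)=+1→.OX/XXO/...; (2,0)=+1→.O./XXO/X..; (2,1)=+1→.O./XXO/.X.; (2,2)=+1→.O./XXO/..X
ply 2, O at XO./XXO/... | (0,2)=-1→XOO/XXO/...*; (2,0)=-1→XO./XXO/O..; (2,1)=-1→XO./XXO/.O.; (2,2)=-1→XO./XXO/..O
ply 3, X at XOO/XXO/... | (2,0)=+1→XOO/XXO/X..*; (2,1)=+1→XOO/XXO/.X.; (2,2)=+1→XOO/XXO/..X
ply 4: XOO/XXO/X.. is terminal -1 (O); from .O./XXO/... depth 6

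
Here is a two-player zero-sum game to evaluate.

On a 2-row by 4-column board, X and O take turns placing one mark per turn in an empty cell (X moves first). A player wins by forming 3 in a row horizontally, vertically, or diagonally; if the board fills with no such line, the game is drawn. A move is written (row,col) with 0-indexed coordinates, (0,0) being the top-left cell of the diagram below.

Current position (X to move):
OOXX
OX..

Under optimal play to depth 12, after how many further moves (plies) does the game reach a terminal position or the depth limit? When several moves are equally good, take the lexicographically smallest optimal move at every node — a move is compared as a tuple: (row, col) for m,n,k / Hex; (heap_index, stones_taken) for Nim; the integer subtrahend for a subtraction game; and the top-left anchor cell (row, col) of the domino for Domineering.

PV length from [OOXX/OX..]: 2 plies

ply 1, X at OOXX/OX.. | (1,2)=+0→OOXX/OXX.*; (1,3)=+0→OOXX/OX.X
ply 2, O at OOXX/OXX. | (1,3)=+0→OOXX/OXXO*
ply 3: OOXX/OXXO is terminal +0 (X); from OOXX/OX.. depth 12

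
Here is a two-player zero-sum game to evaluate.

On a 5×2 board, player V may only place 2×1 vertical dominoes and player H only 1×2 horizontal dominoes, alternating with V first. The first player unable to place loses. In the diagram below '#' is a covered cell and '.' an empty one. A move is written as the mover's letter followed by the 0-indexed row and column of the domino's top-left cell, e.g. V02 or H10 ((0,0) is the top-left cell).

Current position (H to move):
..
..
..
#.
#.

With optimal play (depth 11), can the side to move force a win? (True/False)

H winning at [../../../#./#.]: True

ply 1, H at ../../../#./#. | H00=-1→##/../../#./#.; H10=+1→../##/../#./#.*; H20=-1→../../##/#./#.
ply 2, V at ../##/../#./#. | V21=-1→../##/.#/##/#.*; V31=-1→../##/../##/##
ply 3, H at ../##/.#/##/#. | H00=+1→##/##/.#/##/#.*
ply 4: ##/##/.#/##/#. is terminal -1 (V); from ../../../#./#. depth 11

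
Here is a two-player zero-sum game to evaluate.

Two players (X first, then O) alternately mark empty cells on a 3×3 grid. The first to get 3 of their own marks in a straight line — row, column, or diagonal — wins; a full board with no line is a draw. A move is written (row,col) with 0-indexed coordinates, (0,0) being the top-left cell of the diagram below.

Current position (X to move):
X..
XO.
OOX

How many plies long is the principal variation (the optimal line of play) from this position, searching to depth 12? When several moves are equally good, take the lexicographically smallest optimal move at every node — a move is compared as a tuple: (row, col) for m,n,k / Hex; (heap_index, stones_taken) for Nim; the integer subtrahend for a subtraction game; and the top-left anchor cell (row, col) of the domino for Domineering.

p1 X@[X../XO./OOX]: (0,1)[XX./XO./OOX]-1* (0,2)[X.X/XO./OOX]-1 (1,2)[X../XOX/OOX]-1
p2 O@[XX./XO./OOX]: (0,2)[XXO/XO./OOX]+1* (1,2)[XX./XOO/OOX]-1
p3 X@[XXO/XO./OOX] terminal -1; root [X../XO./OOX] d12

PV length from [X../XO./OOX]: 2 plies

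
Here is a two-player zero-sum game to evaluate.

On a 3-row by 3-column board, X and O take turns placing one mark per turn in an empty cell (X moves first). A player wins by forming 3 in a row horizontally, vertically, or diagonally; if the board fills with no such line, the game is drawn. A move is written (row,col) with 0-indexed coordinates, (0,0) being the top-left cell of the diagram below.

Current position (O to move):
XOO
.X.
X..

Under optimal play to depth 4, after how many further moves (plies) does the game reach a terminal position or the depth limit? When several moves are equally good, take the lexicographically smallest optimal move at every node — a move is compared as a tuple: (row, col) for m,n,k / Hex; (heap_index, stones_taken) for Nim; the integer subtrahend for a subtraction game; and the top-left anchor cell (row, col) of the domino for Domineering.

p1 O@[XOO/.X./X..]: (1,0)[XOO/OX./X..]-1* (1,2)[XOO/.XO/X..]-1 (2,1)[XOO/.X./XO.]-1 (2,2)[XOO/.X./X.O]-1
p2 X@[XOO/OX./X..]: (1,2)[XOO/OXX/X..]+0 (2,1)[XOO/OX./XX.]+0 (2,2)[XOO/OX./X.X]+1*
p3 O@[XOO/OX./X.X] terminal -1; root [XOO/.X./X..] d4

PV length from [XOO/.X./X..]: 2 plies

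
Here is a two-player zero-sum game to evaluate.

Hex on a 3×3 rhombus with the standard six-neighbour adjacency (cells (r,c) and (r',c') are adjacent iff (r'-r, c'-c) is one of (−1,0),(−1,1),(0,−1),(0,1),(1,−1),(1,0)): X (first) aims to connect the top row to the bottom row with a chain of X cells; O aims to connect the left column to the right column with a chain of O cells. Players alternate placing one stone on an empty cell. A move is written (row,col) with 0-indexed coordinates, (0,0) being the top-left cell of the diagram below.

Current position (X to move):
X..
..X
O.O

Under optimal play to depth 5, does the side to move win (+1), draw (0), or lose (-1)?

value(X../..X/O.O, X) = +1

ply 1, X at X../..X/O.O | (0,1)=-1→XX./..X/O.O; (0,2)=-1→X.X/..X/O.O; (1,0)=-1→X../X.X/O.O; (1,1)=-1→X../.XX/O.O; (2,1)=+1→X../..X/OXO*
ply 2, O at X../..X/OXO | (0,1)=-1→XO./..X/OXO*; (0,2)=-1→X.O/..X/OXO; (1,0)=-1→X../O.X/OXO; (1,1)=-1→X../.OX/OXO
ply 3, X at XO./..X/OXO | (0,2)=+1→XOX/..X/OXO*; (1,0)=+1→XO./X.X/OXO; (1,1)=+1→XO./.XX/OXO
ply 4: XOX/..X/OXO is terminal -1 (O); from X../..X/O.O depth 5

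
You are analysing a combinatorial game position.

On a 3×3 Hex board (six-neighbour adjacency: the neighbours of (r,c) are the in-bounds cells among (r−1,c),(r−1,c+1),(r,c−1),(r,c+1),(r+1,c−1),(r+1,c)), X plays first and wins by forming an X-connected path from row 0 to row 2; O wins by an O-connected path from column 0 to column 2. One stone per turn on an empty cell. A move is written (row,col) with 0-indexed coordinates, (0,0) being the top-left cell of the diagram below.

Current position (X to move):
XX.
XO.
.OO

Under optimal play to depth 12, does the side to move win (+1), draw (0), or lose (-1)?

[XX./XO./.OO] X move#1: (0,2):-1/XXX/XO./.OO, (1,2):-1/XX./XOX/.OO, (2,0):+1/XX./XO./XOO*
[XX./XO./XOO] end (terminal -1, O#2); searched XX./XO./.OO to 12

value(XX./XO./.OO, X) = +1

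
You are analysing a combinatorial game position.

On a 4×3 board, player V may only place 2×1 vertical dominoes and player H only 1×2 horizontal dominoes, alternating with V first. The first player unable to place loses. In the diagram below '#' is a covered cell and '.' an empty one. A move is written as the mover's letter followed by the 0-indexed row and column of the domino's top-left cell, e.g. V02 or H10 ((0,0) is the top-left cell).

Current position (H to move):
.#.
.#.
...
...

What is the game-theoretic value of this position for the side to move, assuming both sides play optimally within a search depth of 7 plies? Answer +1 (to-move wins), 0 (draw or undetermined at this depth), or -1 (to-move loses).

ply 1, H at .#./.#./.../... | H20=-1→.#./.#./##./...*; H21=-1→.#./.#./.##/...; H30=-1→.#./.#./.../##.; H31=-1→.#./.#./.../.##
ply 2, V at .#./.#./##./... | V00=+1→##./##./##./...*; V02=+1→.##/.##/##./...; V12=+1→.#./.##/###/...; V22=+1→.#./.#./###/..#
ply 3, H at ##./##./##./... | H30=-1→##./##./##./##.*; H31=-1→##./##./##./.##
ply 4, V at ##./##./##./##. | V02=+1→###/###/##./##.*; V12=+1→##./###/###/##.; V22=+1→##./##./###/###
ply 5: ###/###/##./##. is terminal -1 (H); from .#./.#./.../... depth 7

value(.#./.#./.../..., H) = -1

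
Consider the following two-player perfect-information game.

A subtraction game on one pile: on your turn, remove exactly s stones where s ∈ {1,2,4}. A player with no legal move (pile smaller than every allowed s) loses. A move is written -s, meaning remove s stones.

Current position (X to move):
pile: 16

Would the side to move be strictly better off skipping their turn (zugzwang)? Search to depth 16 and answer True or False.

p1 X@[16]: -1[15]+1* -2[14]-1 -4[12]+1
p2 O@[15]: -1[14]-1* -2[13]-1 -4[11]-1
p3 X@[14]: -1[13]-1 -2[12]+1* -4[10]-1
p4 O@[12]: -1[11]-1* -2[10]-1 -4[8]-1
p5 X@[11]: -1[10]-1 -2[9]+1* -4[7]-1
p6 O@[9]: -1[8]-1* -2[7]-1 -4[5]-1
p7 X@[8]: -1[7]-1 -2[6]+1* -4[4]-1
p8 O@[6]: -1[5]-1* -2[4]-1 -4[2]-1
p9 X@[5]: -1[4]-1 -2[3]+1* -4[1]-1
p10 O@[3]: -1[2]-1* -2[1]-1
p11 X@[2]: -1[1]-1 -2[0]+1*
p12 O@[0] terminal -1; root [16] d16
pass branch (O moves first from the same position):
  | p1 O@[16]: -1[15]+1* -2[14]-1 -4[12]+1
  | p2 X@[15]: -1[14]-1* -2[13]-1 -4[11]-1
  | p3 O@[14]: -1[13]-1 -2[12]+1* -4[10]-1
  | p4 X@[12]: -1[11]-1* -2[10]-1 -4[8]-1
  | p5 O@[11]: -1[10]-1 -2[9]+1* -4[7]-1
  | p6 X@[9]: -1[8]-1* -2[7]-1 -4[5]-1
  | p7 O@[8]: -1[7]-1 -2[6]+1* -4[4]-1
  | p8 X@[6]: -1[5]-1* -2[4]-1 -4[2]-1
  | p9 O@[5]: -1[4]-1 -2[3]+1* -4[1]-1
  | p10 X@[3]: -1[2]-1* -2[1]-1
  | p11 O@[2]: -1[1]-1 -2[0]+1*
  | p12 X@[0] terminal -1; root [16] d16
X moving scores +1; X passing scores -1

zugzwang(16, X) = False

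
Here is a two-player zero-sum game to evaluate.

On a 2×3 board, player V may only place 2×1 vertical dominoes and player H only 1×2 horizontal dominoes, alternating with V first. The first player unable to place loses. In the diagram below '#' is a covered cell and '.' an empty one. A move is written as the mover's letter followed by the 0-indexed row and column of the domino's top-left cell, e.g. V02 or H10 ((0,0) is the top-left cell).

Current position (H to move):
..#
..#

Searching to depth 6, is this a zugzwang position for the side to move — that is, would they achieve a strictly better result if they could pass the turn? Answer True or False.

ply 1, H at ..#/..# | H00=+1→###/..#*; H10=+1→..#/###
ply 2: ###/..# is terminal -1 (V); from ..#/..# depth 6
if H skipped the turn, V would face:
~ ply 1, V at ..#/..# | V00=+1→#.#/#.#*; V01=+1→.##/.##
~ ply 2: #.#/#.# is terminal -1 (H); from ..#/..# depth 6
compare (H): move=+1 vs pass=-1

zugzwang(..#/..#, H) = False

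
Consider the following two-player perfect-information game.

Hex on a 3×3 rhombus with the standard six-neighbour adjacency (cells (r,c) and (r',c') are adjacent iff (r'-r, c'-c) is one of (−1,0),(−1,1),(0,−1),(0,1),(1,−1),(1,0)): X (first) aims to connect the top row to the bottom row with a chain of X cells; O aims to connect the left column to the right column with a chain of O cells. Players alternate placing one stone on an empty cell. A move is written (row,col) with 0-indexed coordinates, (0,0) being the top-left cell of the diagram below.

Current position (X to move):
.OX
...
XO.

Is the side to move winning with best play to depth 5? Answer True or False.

X winning at [.OX/.../XO.]: True

ply 1, X at .OX/.../XO. | (0,0)=+1→XOX/.../XO.*; (1,0)=+1→.OX/X../XO.; (1,1)=+1→.OX/.X./XO.; (1,2)=+1→.OX/..X/XO.; (2,2)=+1→.OX/.../XOX
ply 2, O at XOX/.../XO. | (1,0)=-1→XOX/O../XO.*; (1,1)=-1→XOX/.O./XO.; (1,2)=-1→XOX/..O/XO.; (2,2)=-1→XOX/.../XOO
ply 3, X at XOX/O../XO. | (1,1)=+1→XOX/OX./XO.*; (1,2)=+1→XOX/O.X/XO.; (2,2)=+1→XOX/O../XOX
ply 4: XOX/OX./XO. is terminal -1 (O); from .OX/.../XO. depth 5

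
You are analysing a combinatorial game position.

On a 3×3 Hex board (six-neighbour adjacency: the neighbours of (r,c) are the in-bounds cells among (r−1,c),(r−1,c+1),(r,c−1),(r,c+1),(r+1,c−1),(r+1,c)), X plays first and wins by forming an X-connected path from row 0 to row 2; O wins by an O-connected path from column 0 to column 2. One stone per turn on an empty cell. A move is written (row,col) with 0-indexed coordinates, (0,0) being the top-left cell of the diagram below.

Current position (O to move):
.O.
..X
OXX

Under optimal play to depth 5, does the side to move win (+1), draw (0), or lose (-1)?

value(.O./..X/OXX, O) = +1

[.O./..X/OXX] O move#1: (0,0):-1/OO./..X/OXX, (0,2):+1/.OO/..X/OXX*, (1,0):-1/.O./O.X/OXX, (1,1):-1/.O./.OX/OXX
[.OO/..X/OXX] X move#2: (0,0):-1/XOO/..X/OXX*, (1,0):-1/.OO/X.X/OXX, (1,1):-1/.OO/.XX/OXX
[XOO/..X/OXX] O move#3: (1,0):+1/XOO/O.X/OXX*, (1,1):+1/XOO/.OX/OXX
[XOO/O.X/OXX] end (terminal -1, X#4); searched .O./..X/OXX to 5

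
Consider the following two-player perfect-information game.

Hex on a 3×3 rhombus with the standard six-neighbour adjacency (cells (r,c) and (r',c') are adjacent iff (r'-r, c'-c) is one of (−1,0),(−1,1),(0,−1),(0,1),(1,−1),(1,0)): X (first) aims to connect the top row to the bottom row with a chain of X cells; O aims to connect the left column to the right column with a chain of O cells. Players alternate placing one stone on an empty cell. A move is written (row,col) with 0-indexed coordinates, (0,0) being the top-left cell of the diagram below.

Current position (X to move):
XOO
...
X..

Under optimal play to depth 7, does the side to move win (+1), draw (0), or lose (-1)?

value(XOO/.../X.., X) = +1

[XOO/.../X..] X move#1: (1,0):+1/XOO/X../X..*, (1,1):-1/XOO/.X./X.., (1,2):-1/XOO/..X/X.., (2,1):-1/XOO/.../XX., (2,2):-1/XOO/.../X.X
[XOO/X../X..] end (terminal -1, O#2); searched XOO/.../X.. to 7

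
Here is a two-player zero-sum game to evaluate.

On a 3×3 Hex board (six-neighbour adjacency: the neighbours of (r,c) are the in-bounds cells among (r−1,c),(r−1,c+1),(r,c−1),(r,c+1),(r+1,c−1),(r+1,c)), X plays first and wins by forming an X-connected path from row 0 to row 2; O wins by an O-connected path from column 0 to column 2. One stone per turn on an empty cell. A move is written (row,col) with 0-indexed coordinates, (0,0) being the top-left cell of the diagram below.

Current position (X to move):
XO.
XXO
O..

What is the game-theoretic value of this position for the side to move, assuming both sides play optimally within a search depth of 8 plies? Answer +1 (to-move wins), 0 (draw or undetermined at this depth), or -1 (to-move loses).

p1 X@[XO./XXO/O..]: (0,2)[XOX/XXO/O..]-1 (2,1)[XO./XXO/OX.]+1* (2,2)[XO./XXO/O.X]-1
p2 O@[XO./XXO/OX.] terminal -1; root [XO./XXO/O..] d8

value(XO./XXO/O.., X) = +1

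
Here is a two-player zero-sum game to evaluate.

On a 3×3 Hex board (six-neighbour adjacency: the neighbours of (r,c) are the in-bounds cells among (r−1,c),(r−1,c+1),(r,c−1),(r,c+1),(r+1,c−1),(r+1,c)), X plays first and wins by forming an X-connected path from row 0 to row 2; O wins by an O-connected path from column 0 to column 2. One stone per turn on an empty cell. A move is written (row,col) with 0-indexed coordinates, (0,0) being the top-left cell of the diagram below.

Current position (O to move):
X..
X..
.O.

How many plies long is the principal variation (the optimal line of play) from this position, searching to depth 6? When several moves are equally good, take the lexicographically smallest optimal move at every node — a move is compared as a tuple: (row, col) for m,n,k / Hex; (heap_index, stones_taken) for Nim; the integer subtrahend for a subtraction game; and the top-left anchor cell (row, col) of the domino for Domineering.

[X../X../.O.] O move#1: (0,1):-1/XO./X../.O., (0,2):-1/X.O/X../.O., (1,1):-1/X../XO./.O., (1,2):-1/X../X.O/.O., (2,0):+1/X../X../OO.*, (2,2):-1/X../X../.OO
[X../X../OO.] X move#2: (0,1):-1/XX./X../OO.*, (0,2):-1/X.X/X../OO., (1,1):-1/X../XX./OO., (1,2):-1/X../X.X/OO., (2,2):-1/X../X../OOX
[XX./X../OO.] O move#3: (0,2):+1/XXO/X../OO.*, (1,1):+1/XX./XO./OO., (1,2):+1/XX./X.O/OO., (2,2):+1/XX./X../OOO
[XXO/X../OO.] X move#4: (1,1):-1/XXO/XX./OO.*, (1,2):-1/XXO/X.X/OO., (2,2):-1/XXO/X../OOX
[XXO/XX./OO.] O move#5: (1,2):+1/XXO/XXO/OO.*, (2,2):+1/XXO/XX./OOO
[XXO/XXO/OO.] end (terminal -1, X#6); searched X../X../.O. to 6

PV length from [X../X../.O.]: 5 plies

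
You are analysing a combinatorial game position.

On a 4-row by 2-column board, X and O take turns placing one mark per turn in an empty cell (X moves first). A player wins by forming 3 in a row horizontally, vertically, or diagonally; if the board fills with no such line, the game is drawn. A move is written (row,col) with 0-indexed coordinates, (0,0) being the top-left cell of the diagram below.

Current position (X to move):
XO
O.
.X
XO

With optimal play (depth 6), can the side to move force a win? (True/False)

X winning at [XO/O./.X/XO]: False

[XO/O./.X/XO] X move#1: (1,1):+0/XO/OX/.X/XO*, (2,0):+0/XO/O./XX/XO
[XO/OX/.X/XO] O move#2: (2,0):+0/XO/OX/OX/XO*
[XO/OX/OX/XO] end (terminal +0, X#3); searched XO/O./.X/XO to 6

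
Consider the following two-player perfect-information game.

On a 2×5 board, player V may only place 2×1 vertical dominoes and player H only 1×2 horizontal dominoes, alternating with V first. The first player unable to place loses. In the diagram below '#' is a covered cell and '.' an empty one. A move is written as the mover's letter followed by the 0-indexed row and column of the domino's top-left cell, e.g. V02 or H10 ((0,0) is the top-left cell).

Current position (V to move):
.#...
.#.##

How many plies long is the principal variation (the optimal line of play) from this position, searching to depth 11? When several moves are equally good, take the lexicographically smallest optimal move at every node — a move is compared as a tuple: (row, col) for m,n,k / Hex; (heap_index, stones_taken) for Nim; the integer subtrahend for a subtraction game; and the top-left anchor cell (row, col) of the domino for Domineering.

p1 V@[.#.../.#.##]: V00[##.../##.##]-1 V02[.##../.####]+1*
p2 H@[.##../.####]: H03[.####/.####]-1*
p3 V@[.####/.####]: V00[#####/#####]+1*
p4 H@[#####/#####] terminal -1; root [.#.../.#.##] d11

PV length from [.#.../.#.##]: 3 plies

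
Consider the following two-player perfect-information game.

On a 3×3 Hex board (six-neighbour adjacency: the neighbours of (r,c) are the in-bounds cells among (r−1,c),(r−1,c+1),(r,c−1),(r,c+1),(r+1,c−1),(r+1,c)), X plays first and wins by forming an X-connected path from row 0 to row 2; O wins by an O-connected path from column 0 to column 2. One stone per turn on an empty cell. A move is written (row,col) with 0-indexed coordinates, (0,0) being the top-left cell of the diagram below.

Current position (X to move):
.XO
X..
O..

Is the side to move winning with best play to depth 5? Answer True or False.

X winning at [.XO/X../O..]: False

[.XO/X../O..] X move#1: (0,0):-1/XXO/X../O..*, (1,1):-1/.XO/XX./O.., (1,2):-1/.XO/X.X/O.., (2,1):-1/.XO/X../OX., (2,2):-1/.XO/X../O.X
[XXO/X../O..] O move#2: (1,1):+1/XXO/XO./O..*, (1,2):+1/XXO/X.O/O.., (2,1):+1/XXO/X../OO., (2,2):+1/XXO/X../O.O
[XXO/XO./O..] end (terminal -1, X#3); searched .XO/X../O.. to 5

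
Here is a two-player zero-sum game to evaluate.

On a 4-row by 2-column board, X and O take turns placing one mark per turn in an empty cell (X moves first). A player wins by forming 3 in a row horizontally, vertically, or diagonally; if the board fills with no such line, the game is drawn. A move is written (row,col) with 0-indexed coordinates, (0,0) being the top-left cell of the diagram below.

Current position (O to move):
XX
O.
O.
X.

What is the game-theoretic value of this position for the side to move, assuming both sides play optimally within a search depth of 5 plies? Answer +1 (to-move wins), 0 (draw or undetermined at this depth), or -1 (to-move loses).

value(XX/O./O./X., O) = 0

p1 O@[XX/O./O./X.]: (1,1)[XX/OO/O./X.]+0* (2,1)[XX/O./OO/X.]+0 (3,1)[XX/O./O./XO]+0
p2 X@[XX/OO/O./X.]: (2,1)[XX/OO/OX/X.]+0* (3,1)[XX/OO/O./XX]+0
p3 O@[XX/OO/OX/X.]: (3,1)[XX/OO/OX/XO]+0*
p4 X@[XX/OO/OX/XO] terminal +0; root [XX/O./O./X.] d5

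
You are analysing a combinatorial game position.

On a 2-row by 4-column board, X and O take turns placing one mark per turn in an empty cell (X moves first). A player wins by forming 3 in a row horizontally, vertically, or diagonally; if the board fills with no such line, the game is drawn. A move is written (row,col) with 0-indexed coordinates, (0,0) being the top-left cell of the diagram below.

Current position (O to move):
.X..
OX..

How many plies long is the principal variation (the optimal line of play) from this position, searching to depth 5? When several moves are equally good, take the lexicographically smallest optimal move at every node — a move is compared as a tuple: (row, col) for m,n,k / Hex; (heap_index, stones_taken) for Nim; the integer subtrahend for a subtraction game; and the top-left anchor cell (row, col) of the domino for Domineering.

PV length from [.X../OX..]: 5 plies

[.X../OX..] O move#1: (0,0):+0/OX../OX..*, (0,2):+0/.XO./OX.., (0,3):+0/.X.O/OX.., (1,2):-1/.X../OXO., (1,3):-1/.X../OX.O
[OX../OX..] X move#2: (0,2):+0/OXX./OX..*, (0,3):+0/OX.X/OX.., (1,2):+0/OX../OXX., (1,3):+0/OX../OX.X
[OXX./OX..] O move#3: (0,3):+0/OXXO/OX..*, (1,2):-1/OXX./OXO., (1,3):-1/OXX./OX.O
[OXXO/OX..] X move#4: (1,2):+0/OXXO/OXX.*, (1,3):+0/OXXO/OX.X
[OXXO/OXX.] O move#5: (1,3):+0/OXXO/OXXO*
[OXXO/OXXO] end (terminal +0, X#6); searched .X../OX.. to 5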